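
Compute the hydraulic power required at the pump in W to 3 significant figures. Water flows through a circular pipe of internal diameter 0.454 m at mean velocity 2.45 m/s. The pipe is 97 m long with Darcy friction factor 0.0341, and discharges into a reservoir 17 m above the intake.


Approach: apply continuity + Darcy-Weisbach + hydraulic power, Q = A*v; hf = f*(L/D)*(v^2/(2g)); H = static + hf; P = rho*g*Q*H.
Step 1 — flow rate (continuity, Q = A*v):
  A = pi*(0.454/2)^2 = 0.16188 m^2
  Q = 0.16188 * 2.45 = 0.39661 m^3/s
Step 2 — friction head loss (Darcy-Weisbach):
  hf = 0.0341 * (97/0.454) * (2.45^2 / (2*9.81))
  hf = 2.2290 m
Step 3 — total head: H = 17 + 2.2290 = 19.229 m
Step 4 — hydraulic power (P = rho*g*Q*H):
  P = 1000 * 9.81 * 0.39661 * 19.229 = 74800 W
Therefore the hydraulic power required at the pump = 74800 W.


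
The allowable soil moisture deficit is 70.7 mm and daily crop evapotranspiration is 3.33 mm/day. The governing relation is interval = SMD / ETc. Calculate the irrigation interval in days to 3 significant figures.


interval = 70.7 / 3.33 = 21.2 days
Therefore the irrigation interval = 21.2 days.


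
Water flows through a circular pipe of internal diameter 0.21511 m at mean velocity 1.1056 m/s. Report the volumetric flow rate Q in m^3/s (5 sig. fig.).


Approach: apply the continuity equation for pipe flow, Q = A * v with A = pi*(D/2)^2.
A = pi*(0.21511/2)^2 = 0.03634219 m^2
Q = 0.03634219 * 1.1056 = 0.040180 m^3/s
Therefore the volumetric flow rate Q = 0.040180 m^3/s.


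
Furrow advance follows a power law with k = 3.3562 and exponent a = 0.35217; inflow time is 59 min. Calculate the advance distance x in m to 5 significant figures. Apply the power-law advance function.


Approach: apply the power-law advance function, x = k*t^a.
x = 3.3562 * 59^0.35217 = 14.109 m
Therefore the advance distance x = 14.109 m.


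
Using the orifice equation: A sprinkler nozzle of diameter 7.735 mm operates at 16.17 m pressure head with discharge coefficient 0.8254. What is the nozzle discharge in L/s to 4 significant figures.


Approach: apply the orifice equation, Q = Cd*A*sqrt(2*g*h), A = pi*(d/2)^2.
A = pi*(7.735e-3/2)^2 = 4.69905e-05 m^2
Q = 0.8254 * 4.69905e-05 * sqrt(2*9.81*16.17) * 1000 = 0.6908 L/s
Therefore the nozzle discharge = 0.6908 L/s.


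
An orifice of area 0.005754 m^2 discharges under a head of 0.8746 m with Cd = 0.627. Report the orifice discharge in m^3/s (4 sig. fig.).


Approach: apply the orifice equation, Q = Cd*A*sqrt(2*g*h).
Q = 0.627 * 0.005754 * sqrt(2*9.81*0.8746) = 0.01494 m^3/s
Therefore the orifice discharge = 0.01494 m^3/s.


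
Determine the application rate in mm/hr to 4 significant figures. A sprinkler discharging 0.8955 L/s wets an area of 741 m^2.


Approach: apply the application rate relation, rate = (Q/A)*3600.
rate = (0.8955 / 741) * 3600 = 4.351 mm/hr
Therefore the application rate = 4.351 mm/hr.


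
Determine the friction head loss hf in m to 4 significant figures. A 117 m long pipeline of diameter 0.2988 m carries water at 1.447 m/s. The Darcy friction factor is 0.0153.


Approach: apply the Darcy-Weisbach equation, hf = f*(L/D)*(v^2/(2g)).
hf = 0.0153 * (117/0.2988) * (1.447^2 / (2*9.81))
hf = 0.6393 m
Therefore the friction head loss hf = 0.6393 m.


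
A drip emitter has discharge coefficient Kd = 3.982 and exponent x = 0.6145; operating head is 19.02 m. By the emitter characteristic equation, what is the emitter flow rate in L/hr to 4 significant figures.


Approach: apply the emitter characteristic equation, q = Kd * h^x.
q = 3.982 * 19.02^0.6145 = 24.33 L/hr
Therefore the emitter flow rate = 24.33 L/hr.


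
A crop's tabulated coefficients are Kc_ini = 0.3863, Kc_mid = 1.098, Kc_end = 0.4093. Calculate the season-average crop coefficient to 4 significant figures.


Approach: apply a simple seasonal average, Kc_avg = (Kc_ini + Kc_mid + Kc_end)/3.
Kc_avg = (0.3863 + 1.098 + 0.4093)/3 = 0.6312
Therefore the season-average crop coefficient = 0.6312.


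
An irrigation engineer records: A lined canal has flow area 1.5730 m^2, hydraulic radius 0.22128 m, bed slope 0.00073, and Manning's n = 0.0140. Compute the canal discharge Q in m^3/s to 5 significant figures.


Approach: apply Manning's equation, Q = (1/n)*A*R^(2/3)*S^(1/2).
Q = (1/0.0140) * 1.5730 * 0.22128^(2/3) * 0.00073^(1/2) = 1.1106 m^3/s
Therefore the canal discharge Q = 1.1106 m^3/s.


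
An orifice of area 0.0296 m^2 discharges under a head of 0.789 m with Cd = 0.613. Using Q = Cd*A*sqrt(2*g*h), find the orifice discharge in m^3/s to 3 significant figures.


Q = 0.613 * 0.0296 * sqrt(2*9.81*0.789) = 0.0714 m^3/s
Therefore the orifice discharge = 0.0714 m^3/s.


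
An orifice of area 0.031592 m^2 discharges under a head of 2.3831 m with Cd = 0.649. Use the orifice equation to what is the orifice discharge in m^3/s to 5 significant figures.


Approach: apply the orifice equation, Q = Cd*A*sqrt(2*g*h).
Q = 0.649 * 0.031592 * sqrt(2*9.81*2.3831) = 0.14020 m^3/s
Therefore the orifice discharge = 0.14020 m^3/s.


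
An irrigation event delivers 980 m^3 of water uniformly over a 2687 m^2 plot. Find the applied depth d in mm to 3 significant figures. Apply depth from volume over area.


Approach: apply depth from volume over area, d = (V/A)*1000.
d = (980 / 2687) * 1000 = 365 mm
Therefore the applied depth d = 365 mm.


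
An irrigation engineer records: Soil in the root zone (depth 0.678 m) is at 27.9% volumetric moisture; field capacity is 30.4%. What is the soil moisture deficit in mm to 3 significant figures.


Approach: apply the soil moisture deficit relation, SMD = (FC - theta)/100 * depth * 1000.
SMD = (30.4 - 27.9)/100 * 0.678 * 1000 = 17.0 mm
Therefore the soil moisture deficit = 17.0 mm.


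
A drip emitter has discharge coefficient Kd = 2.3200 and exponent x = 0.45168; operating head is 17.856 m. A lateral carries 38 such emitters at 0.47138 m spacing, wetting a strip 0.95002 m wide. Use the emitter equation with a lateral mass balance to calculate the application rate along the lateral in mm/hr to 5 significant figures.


Approach: apply the emitter equation with a lateral mass balance, q = Kd*h^x; Q = n*q; rate = Q/(n*spacing*width).
Step 1 — single emitter flow (q = Kd*h^x):
  q = 2.3200 * 17.856^0.45168 = 8.528916 L/hr
Step 2 — total lateral flow: Q = 38 * 8.528916 = 324.0988 L/hr
Step 3 — wetted area: A = 38 * 0.47138 * 0.95002 = 17.01718 m^2
Step 4 — application rate: Q/A = 324.0988/17.01718 = 19.045 mm/hr
Therefore the application rate along the lateral = 19.045 mm/hr.


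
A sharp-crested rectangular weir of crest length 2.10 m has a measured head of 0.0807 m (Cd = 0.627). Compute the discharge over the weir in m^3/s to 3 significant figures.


Approach: apply the rectangular weir equation, Q = (2/3)*Cd*L*sqrt(2g)*H^1.5.
Q = (2/3)*0.627*2.10*sqrt(2*9.81)*0.0807^1.5 = 0.0891 m^3/s
Therefore the discharge over the weir = 0.0891 m^3/s.


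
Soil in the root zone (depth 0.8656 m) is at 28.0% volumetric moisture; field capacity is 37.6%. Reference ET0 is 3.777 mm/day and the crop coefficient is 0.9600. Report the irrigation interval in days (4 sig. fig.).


Approach: apply soil-water budget scheduling, SMD = (FC-theta)/100*depth*1000; ETc = ET0*Kc; interval = SMD/ETc.
Step 1 — soil moisture deficit:
  SMD = (37.6 - 28.0)/100 * 0.8656 * 1000 = 83.0976 mm
Step 2 — daily crop ET (ETc = ET0*Kc):
  ETc = 3.777 * 0.9600 = 3.62592 mm/day
Step 3 — irrigation interval (SMD/ETc):
  interval = 83.0976 / 3.62592 = 22.92 days
Therefore the irrigation interval = 22.92 days.


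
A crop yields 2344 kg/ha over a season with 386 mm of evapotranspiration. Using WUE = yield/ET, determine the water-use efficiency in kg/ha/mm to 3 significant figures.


WUE = 2344 / 386 = 6.07 kg/ha/mm
Therefore the water-use efficiency = 6.07 kg/ha/mm.


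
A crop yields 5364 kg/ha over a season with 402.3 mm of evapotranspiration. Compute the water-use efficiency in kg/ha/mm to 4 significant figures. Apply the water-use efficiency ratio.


Approach: apply the water-use efficiency ratio, WUE = yield/ET.
WUE = 5364 / 402.3 = 13.33 kg/ha/mm
Therefore the water-use efficiency = 13.33 kg/ha/mm.


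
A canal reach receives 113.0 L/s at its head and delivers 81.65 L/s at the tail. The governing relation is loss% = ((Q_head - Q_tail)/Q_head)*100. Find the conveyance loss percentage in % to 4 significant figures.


loss = ((113.0 - 81.65)/113.0)*100 = 27.74 %
Therefore the conveyance loss percentage = 27.74 %.


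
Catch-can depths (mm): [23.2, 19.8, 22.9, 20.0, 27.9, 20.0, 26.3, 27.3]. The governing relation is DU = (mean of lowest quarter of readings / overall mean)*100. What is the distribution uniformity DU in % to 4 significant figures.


sorted lowest 2 of 8: [19.8, 20.0] -> mean = 19.9000 mm
overall mean = 23.4250 mm
DU = (19.9000/23.4250)*100 = 84.95 %
Therefore the distribution uniformity DU = 84.95 %.


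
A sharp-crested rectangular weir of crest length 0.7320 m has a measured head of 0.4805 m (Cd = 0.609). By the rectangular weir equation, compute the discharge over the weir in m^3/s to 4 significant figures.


Approach: apply the rectangular weir equation, Q = (2/3)*Cd*L*sqrt(2g)*H^1.5.
Q = (2/3)*0.609*0.7320*sqrt(2*9.81)*0.4805^1.5 = 0.4385 m^3/s
Therefore the discharge over the weir = 0.4385 m^3/s.


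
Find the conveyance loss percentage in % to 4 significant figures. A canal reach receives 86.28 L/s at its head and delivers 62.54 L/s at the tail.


Approach: apply the conveyance loss ratio, loss% = ((Q_head - Q_tail)/Q_head)*100.
loss = ((86.28 - 62.54)/86.28)*100 = 27.52 %
Therefore the conveyance loss percentage = 27.52 %.


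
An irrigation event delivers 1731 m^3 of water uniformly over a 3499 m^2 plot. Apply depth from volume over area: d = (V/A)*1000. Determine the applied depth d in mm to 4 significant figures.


d = (1731 / 3499) * 1000 = 494.7 mm
Therefore the applied depth d = 494.7 mm.


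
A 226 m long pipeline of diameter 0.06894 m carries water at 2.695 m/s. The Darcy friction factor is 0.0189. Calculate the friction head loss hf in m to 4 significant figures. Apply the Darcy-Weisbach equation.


Approach: apply the Darcy-Weisbach equation, hf = f*(L/D)*(v^2/(2g)).
hf = 0.0189 * (226/0.06894) * (2.695^2 / (2*9.81))
hf = 22.94 m
Therefore the friction head loss hf = 22.94 m.


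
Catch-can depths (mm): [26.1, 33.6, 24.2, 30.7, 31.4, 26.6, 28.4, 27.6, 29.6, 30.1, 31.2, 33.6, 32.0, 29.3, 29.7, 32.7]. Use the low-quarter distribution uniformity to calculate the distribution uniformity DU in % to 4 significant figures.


Approach: apply the low-quarter distribution uniformity, DU = (mean of lowest quarter of readings / overall mean)*100.
sorted lowest 4 of 16: [24.2, 26.1, 26.6, 27.6] -> mean = 26.1250 mm
overall mean = 29.8000 mm
DU = (26.1250/29.8000)*100 = 87.67 %
Therefore the distribution uniformity DU = 87.67 %.


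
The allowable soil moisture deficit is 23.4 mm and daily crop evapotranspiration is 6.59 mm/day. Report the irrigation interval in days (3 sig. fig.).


Approach: apply the irrigation interval relation, interval = SMD / ETc.
interval = 23.4 / 6.59 = 3.55 days
Therefore the irrigation interval = 3.55 days.


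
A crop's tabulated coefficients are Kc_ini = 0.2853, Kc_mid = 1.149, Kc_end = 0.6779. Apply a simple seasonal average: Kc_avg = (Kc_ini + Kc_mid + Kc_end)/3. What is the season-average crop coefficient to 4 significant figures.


Kc_avg = (0.2853 + 1.149 + 0.6779)/3 = 0.7041
Therefore the season-average crop coefficient = 0.7041.


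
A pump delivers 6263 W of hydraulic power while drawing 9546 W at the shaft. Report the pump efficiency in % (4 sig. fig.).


Approach: apply the efficiency ratio, eta = (P_out/P_in)*100.
eta = (6263 / 9546) * 100 = 65.61 %
Therefore the pump efficiency = 65.61 %.


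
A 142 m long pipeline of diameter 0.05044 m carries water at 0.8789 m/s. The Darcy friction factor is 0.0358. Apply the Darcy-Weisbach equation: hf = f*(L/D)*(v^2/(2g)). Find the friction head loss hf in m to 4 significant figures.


hf = 0.0358 * (142/0.05044) * (0.8789^2 / (2*9.81))
hf = 3.968 m
Therefore the friction head loss hf = 3.968 m.


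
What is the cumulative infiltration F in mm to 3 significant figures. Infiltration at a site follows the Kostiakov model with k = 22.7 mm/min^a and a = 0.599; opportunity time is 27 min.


Approach: apply the Kostiakov infiltration equation, F = k*t^a.
F = 22.7 * 27^0.599 = 163 mm
Therefore the cumulative infiltration F = 163 mm.


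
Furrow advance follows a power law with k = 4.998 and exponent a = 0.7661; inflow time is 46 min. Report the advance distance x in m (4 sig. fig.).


Approach: apply the power-law advance function, x = k*t^a.
x = 4.998 * 46^0.7661 = 93.89 m
Therefore the advance distance x = 93.89 m.


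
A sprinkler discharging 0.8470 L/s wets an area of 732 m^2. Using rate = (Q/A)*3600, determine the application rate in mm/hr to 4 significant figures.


rate = (0.8470 / 732) * 3600 = 4.166 mm/hr
Therefore the application rate = 4.166 mm/hr.


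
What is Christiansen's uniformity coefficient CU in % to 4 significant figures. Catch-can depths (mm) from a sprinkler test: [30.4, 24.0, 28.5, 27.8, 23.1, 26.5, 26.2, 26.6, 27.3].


Approach: apply Christiansen's uniformity coefficient, CU = (1 - mean_abs_deviation/mean)*100.
mean = 26.7111 mm
mean |d_i - mean| = 1.59012 mm
CU = (1 - 1.59012/26.7111)*100 = 94.05 %
Therefore Christiansen's uniformity coefficient CU = 94.05 %.


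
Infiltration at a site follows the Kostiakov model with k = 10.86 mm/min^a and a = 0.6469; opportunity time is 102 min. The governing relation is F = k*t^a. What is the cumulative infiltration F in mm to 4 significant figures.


F = 10.86 * 102^0.6469 = 216.4 mm
Therefore the cumulative infiltration F = 216.4 mm.


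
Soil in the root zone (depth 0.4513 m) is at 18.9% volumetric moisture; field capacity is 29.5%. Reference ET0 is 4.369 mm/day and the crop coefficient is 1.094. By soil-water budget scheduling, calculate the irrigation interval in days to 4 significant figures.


Approach: apply soil-water budget scheduling, SMD = (FC-theta)/100*depth*1000; ETc = ET0*Kc; interval = SMD/ETc.
Step 1 — soil moisture deficit:
  SMD = (29.5 - 18.9)/100 * 0.4513 * 1000 = 47.8378 mm
Step 2 — daily crop ET (ETc = ET0*Kc):
  ETc = 4.369 * 1.094 = 4.77969 mm/day
Step 3 — irrigation interval (SMD/ETc):
  interval = 47.8378 / 4.77969 = 10.01 days
Therefore the irrigation interval = 10.01 days.


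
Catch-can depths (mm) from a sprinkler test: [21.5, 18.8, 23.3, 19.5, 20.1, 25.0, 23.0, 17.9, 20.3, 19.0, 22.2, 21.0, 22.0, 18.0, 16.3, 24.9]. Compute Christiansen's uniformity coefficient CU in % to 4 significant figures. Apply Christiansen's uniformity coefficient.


Approach: apply Christiansen's uniformity coefficient, CU = (1 - mean_abs_deviation/mean)*100.
mean = 20.8000 mm
mean |d_i - mean| = 2.06250 mm
CU = (1 - 2.06250/20.8000)*100 = 90.08 %
Therefore Christiansen's uniformity coefficient CU = 90.08 %.


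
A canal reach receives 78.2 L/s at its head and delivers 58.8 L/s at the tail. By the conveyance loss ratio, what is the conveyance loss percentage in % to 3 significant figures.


Approach: apply the conveyance loss ratio, loss% = ((Q_head - Q_tail)/Q_head)*100.
loss = ((78.2 - 58.8)/78.2)*100 = 24.8 %
Therefore the conveyance loss percentage = 24.8 %.


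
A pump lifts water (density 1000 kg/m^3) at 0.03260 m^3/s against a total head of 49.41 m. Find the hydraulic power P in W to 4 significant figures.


Approach: apply the hydraulic power relation, P = rho*g*Q*H.
P = 1000 * 9.81 * 0.03260 * 49.41 = 15800 W
Therefore the hydraulic power P = 15800 W.


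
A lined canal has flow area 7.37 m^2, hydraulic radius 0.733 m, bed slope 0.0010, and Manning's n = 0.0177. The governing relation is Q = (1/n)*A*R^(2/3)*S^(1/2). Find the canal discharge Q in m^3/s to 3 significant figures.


Q = (1/0.0177) * 7.37 * 0.733^(2/3) * 0.0010^(1/2) = 10.7 m^3/s
Therefore the canal discharge Q = 10.7 m^3/s.


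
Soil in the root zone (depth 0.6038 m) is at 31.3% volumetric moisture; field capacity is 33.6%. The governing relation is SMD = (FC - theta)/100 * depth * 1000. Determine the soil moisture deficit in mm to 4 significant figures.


SMD = (33.6 - 31.3)/100 * 0.6038 * 1000 = 13.89 mm
Therefore the soil moisture deficit = 13.89 mm.


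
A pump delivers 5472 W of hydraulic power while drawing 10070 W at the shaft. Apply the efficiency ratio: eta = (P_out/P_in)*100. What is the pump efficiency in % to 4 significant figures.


eta = (5472 / 10070) * 100 = 54.34 %
Therefore the pump efficiency = 54.34 %.


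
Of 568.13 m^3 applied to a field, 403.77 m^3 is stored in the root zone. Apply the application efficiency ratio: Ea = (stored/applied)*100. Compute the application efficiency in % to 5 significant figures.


Ea = (403.77/568.13)*100 = 71.070 %
Therefore the application efficiency = 71.070 %.


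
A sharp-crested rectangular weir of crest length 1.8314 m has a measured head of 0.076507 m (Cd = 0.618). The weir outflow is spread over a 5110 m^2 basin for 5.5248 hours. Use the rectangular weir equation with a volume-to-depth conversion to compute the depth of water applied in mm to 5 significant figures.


Approach: apply the rectangular weir equation with a volume-to-depth conversion, Q = (2/3)*Cd*L*sqrt(2g)*H^1.5; d = Q*t/A * 1000.
Step 1 — weir discharge:
  Q = (2/3)*0.618*1.8314*sqrt(2*9.81)*0.076507^1.5 = 0.07072642 m^3/s
Step 2 — volume: V = 0.07072642 * 5.5248*3600 = 1406.698 m^3
Step 3 — depth: d = V/A * 1000 = 1406.698/5110 * 1000 = 275.28 mm
Therefore the depth of water applied = 275.28 mm.


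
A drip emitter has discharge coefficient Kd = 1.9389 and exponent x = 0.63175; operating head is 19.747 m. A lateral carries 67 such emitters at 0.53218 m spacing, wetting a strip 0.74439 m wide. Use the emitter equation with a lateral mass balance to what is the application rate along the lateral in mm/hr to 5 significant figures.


Approach: apply the emitter equation with a lateral mass balance, q = Kd*h^x; Q = n*q; rate = Q/(n*spacing*width).
Step 1 — single emitter flow (q = Kd*h^x):
  q = 1.9389 * 19.747^0.63175 = 12.76404 L/hr
Step 2 — total lateral flow: Q = 67 * 12.76404 = 855.1909 L/hr
Step 3 — wetted area: A = 67 * 0.53218 * 0.74439 = 26.54201 m^2
Step 4 — application rate: Q/A = 855.1909/26.54201 = 32.220 mm/hr
Therefore the application rate along the lateral = 32.220 mm/hr.


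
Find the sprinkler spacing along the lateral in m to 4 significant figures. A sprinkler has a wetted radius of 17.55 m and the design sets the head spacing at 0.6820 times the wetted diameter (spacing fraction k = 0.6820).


Approach: apply the sprinkler spacing rule (spacing as a fraction of wetted diameter), S = k*(2*R).
S = 0.6820 * (2 * 17.55) = 23.94 m
Therefore the sprinkler spacing along the lateral = 23.94 m.


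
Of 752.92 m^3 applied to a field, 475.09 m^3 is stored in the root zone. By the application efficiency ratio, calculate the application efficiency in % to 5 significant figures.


Approach: apply the application efficiency ratio, Ea = (stored/applied)*100.
Ea = (475.09/752.92)*100 = 63.100 %
Therefore the application efficiency = 63.100 %.


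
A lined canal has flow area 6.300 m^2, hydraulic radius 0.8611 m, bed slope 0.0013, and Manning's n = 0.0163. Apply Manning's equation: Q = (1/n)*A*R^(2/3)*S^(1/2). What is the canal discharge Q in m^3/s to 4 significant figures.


Q = (1/0.0163) * 6.300 * 0.8611^(2/3) * 0.0013^(1/2) = 12.61 m^3/s
Therefore the canal discharge Q = 12.61 m^3/s.


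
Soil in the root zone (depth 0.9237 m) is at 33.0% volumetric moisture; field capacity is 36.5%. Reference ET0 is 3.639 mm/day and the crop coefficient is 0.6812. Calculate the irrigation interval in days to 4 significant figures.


Approach: apply soil-water budget scheduling, SMD = (FC-theta)/100*depth*1000; ETc = ET0*Kc; interval = SMD/ETc.
Step 1 — soil moisture deficit:
  SMD = (36.5 - 33.0)/100 * 0.9237 * 1000 = 32.3295 mm
Step 2 — daily crop ET (ETc = ET0*Kc):
  ETc = 3.639 * 0.6812 = 2.47889 mm/day
Step 3 — irrigation interval (SMD/ETc):
  interval = 32.3295 / 2.47889 = 13.04 days
Therefore the irrigation interval = 13.04 days.


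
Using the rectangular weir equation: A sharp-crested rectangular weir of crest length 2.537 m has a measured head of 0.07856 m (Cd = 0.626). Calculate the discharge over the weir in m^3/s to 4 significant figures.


Approach: apply the rectangular weir equation, Q = (2/3)*Cd*L*sqrt(2g)*H^1.5.
Q = (2/3)*0.626*2.537*sqrt(2*9.81)*0.07856^1.5 = 0.1033 m^3/s
Therefore the discharge over the weir = 0.1033 m^3/s.


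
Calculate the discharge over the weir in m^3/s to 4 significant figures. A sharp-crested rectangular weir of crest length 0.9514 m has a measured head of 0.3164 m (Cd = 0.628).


Approach: apply the rectangular weir equation, Q = (2/3)*Cd*L*sqrt(2g)*H^1.5.
Q = (2/3)*0.628*0.9514*sqrt(2*9.81)*0.3164^1.5 = 0.3140 m^3/s
Therefore the discharge over the weir = 0.3140 m^3/s.


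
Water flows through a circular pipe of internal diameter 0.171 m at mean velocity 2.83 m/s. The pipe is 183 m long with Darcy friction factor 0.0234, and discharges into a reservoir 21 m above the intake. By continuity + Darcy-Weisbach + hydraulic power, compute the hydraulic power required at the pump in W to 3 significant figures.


Approach: apply continuity + Darcy-Weisbach + hydraulic power, Q = A*v; hf = f*(L/D)*(v^2/(2g)); H = static + hf; P = rho*g*Q*H.
Step 1 — flow rate (continuity, Q = A*v):
  A = pi*(0.171/2)^2 = 0.022966 m^2
  Q = 0.022966 * 2.83 = 0.064993 m^3/s
Step 2 — friction head loss (Darcy-Weisbach):
  hf = 0.0234 * (183/0.171) * (2.83^2 / (2*9.81))
  hf = 10.222 m
Step 3 — total head: H = 21 + 10.222 = 31.222 m
Step 4 — hydraulic power (P = rho*g*Q*H):
  P = 1000 * 9.81 * 0.064993 * 31.222 = 19900 W
Therefore the hydraulic power required at the pump = 19900 W.


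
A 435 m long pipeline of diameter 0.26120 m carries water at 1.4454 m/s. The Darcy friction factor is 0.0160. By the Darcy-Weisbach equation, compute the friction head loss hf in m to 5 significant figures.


Approach: apply the Darcy-Weisbach equation, hf = f*(L/D)*(v^2/(2g)).
hf = 0.0160 * (435/0.26120) * (1.4454^2 / (2*9.81))
hf = 2.8374 m
Therefore the friction head loss hf = 2.8374 m.


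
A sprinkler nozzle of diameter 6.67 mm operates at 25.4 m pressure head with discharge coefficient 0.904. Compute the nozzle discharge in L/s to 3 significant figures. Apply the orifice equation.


Approach: apply the orifice equation, Q = Cd*A*sqrt(2*g*h), A = pi*(d/2)^2.
A = pi*(6.67e-3/2)^2 = 3.4942e-05 m^2
Q = 0.904 * 3.4942e-05 * sqrt(2*9.81*25.4) * 1000 = 0.705 L/s
Therefore the nozzle discharge = 0.705 L/s.


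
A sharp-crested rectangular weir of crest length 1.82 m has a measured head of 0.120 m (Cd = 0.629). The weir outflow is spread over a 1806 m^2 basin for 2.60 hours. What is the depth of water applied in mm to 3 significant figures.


Approach: apply the rectangular weir equation with a volume-to-depth conversion, Q = (2/3)*Cd*L*sqrt(2g)*H^1.5; d = Q*t/A * 1000.
Step 1 — weir discharge:
  Q = (2/3)*0.629*1.82*sqrt(2*9.81)*0.120^1.5 = 0.14052 m^3/s
Step 2 — volume: V = 0.14052 * 2.60*3600 = 1315.3 m^3
Step 3 — depth: d = V/A * 1000 = 1315.3/1806 * 1000 = 728 mm
Therefore the depth of water applied = 728 mm.


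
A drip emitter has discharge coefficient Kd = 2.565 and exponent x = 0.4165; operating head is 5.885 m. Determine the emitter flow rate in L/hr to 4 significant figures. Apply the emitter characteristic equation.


Approach: apply the emitter characteristic equation, q = Kd * h^x.
q = 2.565 * 5.885^0.4165 = 5.366 L/hr
Therefore the emitter flow rate = 5.366 L/hr.


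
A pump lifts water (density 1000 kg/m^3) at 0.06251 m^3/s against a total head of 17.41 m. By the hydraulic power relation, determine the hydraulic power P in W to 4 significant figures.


Approach: apply the hydraulic power relation, P = rho*g*Q*H.
P = 1000 * 9.81 * 0.06251 * 17.41 = 10680 W
Therefore the hydraulic power P = 10680 W.


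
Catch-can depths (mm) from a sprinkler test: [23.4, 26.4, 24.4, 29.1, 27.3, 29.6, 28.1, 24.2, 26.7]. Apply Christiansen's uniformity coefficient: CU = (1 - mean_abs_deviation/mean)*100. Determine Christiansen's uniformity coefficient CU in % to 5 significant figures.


mean = 26.57778 mm
mean |d_i - mean| = 1.758025 mm
CU = (1 - 1.758025/26.57778)*100 = 93.385 %
Therefore Christiansen's uniformity coefficient CU = 93.385 %.


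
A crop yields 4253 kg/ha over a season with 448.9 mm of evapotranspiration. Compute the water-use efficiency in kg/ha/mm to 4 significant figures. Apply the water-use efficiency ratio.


Approach: apply the water-use efficiency ratio, WUE = yield/ET.
WUE = 4253 / 448.9 = 9.474 kg/ha/mm
Therefore the water-use efficiency = 9.474 kg/ha/mm.


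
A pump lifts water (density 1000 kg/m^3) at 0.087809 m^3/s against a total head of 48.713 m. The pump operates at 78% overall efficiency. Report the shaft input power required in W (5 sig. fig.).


Approach: apply hydraulic power then efficiency conversion, P = rho*g*Q*H; P_in = P/eta.
Step 1 — hydraulic power (P = rho*g*Q*H):
  P = 1000 * 9.81 * 0.087809 * 48.713 = 41961.68 W
Step 2 — input power: P_in = P/eta = 41961.68 / 0.78 = 53797 W
Therefore the shaft input power required = 53797 W.


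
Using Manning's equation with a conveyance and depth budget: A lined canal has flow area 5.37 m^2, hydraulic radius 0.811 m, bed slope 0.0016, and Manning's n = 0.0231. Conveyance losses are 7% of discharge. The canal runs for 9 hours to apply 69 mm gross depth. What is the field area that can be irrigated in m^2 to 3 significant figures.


Approach: apply Manning's equation with a conveyance and depth budget, Q = (1/n)*A*R^(2/3)*S^(1/2); Q_field = Q*(1-loss); Area = Q_field*t/(d/1000).
Step 1 — canal discharge (Manning's equation):
  Q = (1/0.0231) * 5.37 * 0.811^(2/3) * 0.0016^(1/2) = 8.0867 m^3/s
Step 2 — delivered flow: Q_field = 8.0867*(1 - 7/100) = 7.5206 m^3/s
Step 3 — volume delivered: V = 7.5206 * 9*3600 = 243670 m^3
Step 4 — area served: A = V / (depth/1000) = 243670 / 0.069 = 3530000 m^2
Therefore the field area that can be irrigated = 3530000 m^2.


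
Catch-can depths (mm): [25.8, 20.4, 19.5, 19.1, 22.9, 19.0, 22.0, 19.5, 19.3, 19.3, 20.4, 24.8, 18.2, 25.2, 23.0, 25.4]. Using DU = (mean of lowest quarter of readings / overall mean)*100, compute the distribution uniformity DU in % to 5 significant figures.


sorted lowest 4 of 16: [18.2, 19.0, 19.1, 19.3] -> mean = 18.90000 mm
overall mean = 21.48750 mm
DU = (18.90000/21.48750)*100 = 87.958 %
Therefore the distribution uniformity DU = 87.958 %.


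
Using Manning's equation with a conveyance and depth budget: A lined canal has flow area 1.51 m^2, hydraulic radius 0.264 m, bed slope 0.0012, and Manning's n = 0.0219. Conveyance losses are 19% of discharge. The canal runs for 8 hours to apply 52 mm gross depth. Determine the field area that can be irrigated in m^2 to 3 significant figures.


Approach: apply Manning's equation with a conveyance and depth budget, Q = (1/n)*A*R^(2/3)*S^(1/2); Q_field = Q*(1-loss); Area = Q_field*t/(d/1000).
Step 1 — canal discharge (Manning's equation):
  Q = (1/0.0219) * 1.51 * 0.264^(2/3) * 0.0012^(1/2) = 0.98294 m^3/s
Step 2 — delivered flow: Q_field = 0.98294*(1 - 19/100) = 0.79618 m^3/s
Step 3 — volume delivered: V = 0.79618 * 8*3600 = 22930 m^3
Step 4 — area served: A = V / (depth/1000) = 22930 / 0.052 = 441000 m^2
Therefore the field area that can be irrigated = 441000 m^2.


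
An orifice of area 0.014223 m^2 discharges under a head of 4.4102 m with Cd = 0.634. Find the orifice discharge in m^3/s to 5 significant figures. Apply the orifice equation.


Approach: apply the orifice equation, Q = Cd*A*sqrt(2*g*h).
Q = 0.634 * 0.014223 * sqrt(2*9.81*4.4102) = 0.083880 m^3/s
Therefore the orifice discharge = 0.083880 m^3/s.


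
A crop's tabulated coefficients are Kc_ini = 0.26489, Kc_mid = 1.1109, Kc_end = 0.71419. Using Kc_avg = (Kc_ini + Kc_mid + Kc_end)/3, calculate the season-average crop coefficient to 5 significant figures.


Kc_avg = (0.26489 + 1.1109 + 0.71419)/3 = 0.69666
Therefore the season-average crop coefficient = 0.69666.


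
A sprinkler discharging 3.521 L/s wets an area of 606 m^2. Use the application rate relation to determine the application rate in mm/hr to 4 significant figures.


Approach: apply the application rate relation, rate = (Q/A)*3600.
rate = (3.521 / 606) * 3600 = 20.92 mm/hr
Therefore the application rate = 20.92 mm/hr.


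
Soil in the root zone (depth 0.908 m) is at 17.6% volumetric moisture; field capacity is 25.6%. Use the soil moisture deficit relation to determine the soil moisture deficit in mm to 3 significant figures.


Approach: apply the soil moisture deficit relation, SMD = (FC - theta)/100 * depth * 1000.
SMD = (25.6 - 17.6)/100 * 0.908 * 1000 = 72.6 mm
Therefore the soil moisture deficit = 72.6 mm.


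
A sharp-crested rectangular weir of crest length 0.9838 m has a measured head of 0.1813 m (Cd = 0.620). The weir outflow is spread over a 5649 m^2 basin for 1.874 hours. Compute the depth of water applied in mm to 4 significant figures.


Approach: apply the rectangular weir equation with a volume-to-depth conversion, Q = (2/3)*Cd*L*sqrt(2g)*H^1.5; d = Q*t/A * 1000.
Step 1 — weir discharge:
  Q = (2/3)*0.620*0.9838*sqrt(2*9.81)*0.1813^1.5 = 0.139044 m^3/s
Step 2 — volume: V = 0.139044 * 1.874*3600 = 938.049 m^3
Step 3 — depth: d = V/A * 1000 = 938.049/5649 * 1000 = 166.1 mm
Therefore the depth of water applied = 166.1 mm.


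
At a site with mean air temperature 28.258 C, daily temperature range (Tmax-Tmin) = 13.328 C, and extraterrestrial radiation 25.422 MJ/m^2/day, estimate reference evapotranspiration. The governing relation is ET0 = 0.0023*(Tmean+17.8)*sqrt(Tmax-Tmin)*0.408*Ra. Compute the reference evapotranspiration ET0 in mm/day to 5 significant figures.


ET0 = 0.0023*(28.258+17.8)*sqrt(13.328)*0.408*25.422 = 4.0113 mm/day
Therefore the reference evapotranspiration ET0 = 4.0113 mm/day.


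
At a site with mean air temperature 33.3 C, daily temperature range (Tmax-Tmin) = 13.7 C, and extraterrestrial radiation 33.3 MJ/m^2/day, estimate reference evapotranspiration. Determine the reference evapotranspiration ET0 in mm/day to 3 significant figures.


Approach: apply the Hargreaves-Samani method, ET0 = 0.0023*(Tmean+17.8)*sqrt(Tmax-Tmin)*0.408*Ra.
ET0 = 0.0023*(33.3+17.8)*sqrt(13.7)*0.408*33.3 = 5.91 mm/day
Therefore the reference evapotranspiration ET0 = 5.91 mm/day.


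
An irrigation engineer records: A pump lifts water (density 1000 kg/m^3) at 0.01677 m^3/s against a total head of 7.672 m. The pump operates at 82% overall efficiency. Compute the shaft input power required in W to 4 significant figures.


Approach: apply hydraulic power then efficiency conversion, P = rho*g*Q*H; P_in = P/eta.
Step 1 — hydraulic power (P = rho*g*Q*H):
  P = 1000 * 9.81 * 0.01677 * 7.672 = 1262.15 W
Step 2 — input power: P_in = P/eta = 1262.15 / 0.82 = 1539 W
Therefore the shaft input power required = 1539 W.


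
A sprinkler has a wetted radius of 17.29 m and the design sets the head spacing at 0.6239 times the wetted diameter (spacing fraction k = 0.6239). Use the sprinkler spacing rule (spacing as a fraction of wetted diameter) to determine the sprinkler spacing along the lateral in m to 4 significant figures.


Approach: apply the sprinkler spacing rule (spacing as a fraction of wetted diameter), S = k*(2*R).
S = 0.6239 * (2 * 17.29) = 21.57 m
Therefore the sprinkler spacing along the lateral = 21.57 m.


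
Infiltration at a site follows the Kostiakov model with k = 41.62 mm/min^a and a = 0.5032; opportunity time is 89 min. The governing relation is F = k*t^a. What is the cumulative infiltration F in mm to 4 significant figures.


F = 41.62 * 89^0.5032 = 398.3 mm
Therefore the cumulative infiltration F = 398.3 mm.


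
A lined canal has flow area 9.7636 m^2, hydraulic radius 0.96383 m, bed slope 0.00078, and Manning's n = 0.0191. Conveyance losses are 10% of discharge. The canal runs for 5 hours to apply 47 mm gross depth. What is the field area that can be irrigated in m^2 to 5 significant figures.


Approach: apply Manning's equation with a conveyance and depth budget, Q = (1/n)*A*R^(2/3)*S^(1/2); Q_field = Q*(1-loss); Area = Q_field*t/(d/1000).
Step 1 — canal discharge (Manning's equation):
  Q = (1/0.0191) * 9.7636 * 0.96383^(2/3) * 0.00078^(1/2) = 13.93021 m^3/s
Step 2 — delivered flow: Q_field = 13.93021*(1 - 10/100) = 12.53719 m^3/s
Step 3 — volume delivered: V = 12.53719 * 5*3600 = 225669.3 m^3
Step 4 — area served: A = V / (depth/1000) = 225669.3 / 0.047 = 4801500 m^2
Therefore the field area that can be irrigated = 4801500 m^2.


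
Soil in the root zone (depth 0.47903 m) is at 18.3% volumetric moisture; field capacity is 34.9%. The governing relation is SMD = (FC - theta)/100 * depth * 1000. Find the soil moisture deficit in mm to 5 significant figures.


SMD = (34.9 - 18.3)/100 * 0.47903 * 1000 = 79.519 mm
Therefore the soil moisture deficit = 79.519 mm.


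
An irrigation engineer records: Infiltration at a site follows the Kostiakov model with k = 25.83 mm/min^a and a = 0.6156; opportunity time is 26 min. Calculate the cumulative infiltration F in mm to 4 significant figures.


Approach: apply the Kostiakov infiltration equation, F = k*t^a.
F = 25.83 * 26^0.6156 = 191.9 mm
Therefore the cumulative infiltration F = 191.9 mm.


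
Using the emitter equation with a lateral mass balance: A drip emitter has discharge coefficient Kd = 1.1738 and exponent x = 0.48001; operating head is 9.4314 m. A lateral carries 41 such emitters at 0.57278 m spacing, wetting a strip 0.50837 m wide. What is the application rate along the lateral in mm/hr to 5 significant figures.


Approach: apply the emitter equation with a lateral mass balance, q = Kd*h^x; Q = n*q; rate = Q/(n*spacing*width).
Step 1 — single emitter flow (q = Kd*h^x):
  q = 1.1738 * 9.4314^0.48001 = 3.446676 L/hr
Step 2 — total lateral flow: Q = 41 * 3.446676 = 141.3137 L/hr
Step 3 — wetted area: A = 41 * 0.57278 * 0.50837 = 11.93855 m^2
Step 4 — application rate: Q/A = 141.3137/11.93855 = 11.837 mm/hr
Therefore the application rate along the lateral = 11.837 mm/hr.


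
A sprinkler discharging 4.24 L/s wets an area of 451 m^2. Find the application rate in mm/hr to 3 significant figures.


Approach: apply the application rate relation, rate = (Q/A)*3600.
rate = (4.24 / 451) * 3600 = 33.8 mm/hr
Therefore the application rate = 33.8 mm/hr.


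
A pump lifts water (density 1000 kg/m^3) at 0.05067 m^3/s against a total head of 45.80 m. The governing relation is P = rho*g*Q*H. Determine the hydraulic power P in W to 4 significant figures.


P = 1000 * 9.81 * 0.05067 * 45.80 = 22770 W
Therefore the hydraulic power P = 22770 W.


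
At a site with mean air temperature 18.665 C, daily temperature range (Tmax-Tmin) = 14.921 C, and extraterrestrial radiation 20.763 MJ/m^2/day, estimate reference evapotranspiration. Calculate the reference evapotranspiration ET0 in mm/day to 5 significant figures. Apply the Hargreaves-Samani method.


Approach: apply the Hargreaves-Samani method, ET0 = 0.0023*(Tmean+17.8)*sqrt(Tmax-Tmin)*0.408*Ra.
ET0 = 0.0023*(18.665+17.8)*sqrt(14.921)*0.408*20.763 = 2.7444 mm/day
Therefore the reference evapotranspiration ET0 = 2.7444 mm/day.


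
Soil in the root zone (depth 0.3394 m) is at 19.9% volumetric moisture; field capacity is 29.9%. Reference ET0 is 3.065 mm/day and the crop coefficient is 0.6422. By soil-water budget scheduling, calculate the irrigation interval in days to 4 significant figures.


Approach: apply soil-water budget scheduling, SMD = (FC-theta)/100*depth*1000; ETc = ET0*Kc; interval = SMD/ETc.
Step 1 — soil moisture deficit:
  SMD = (29.9 - 19.9)/100 * 0.3394 * 1000 = 33.9400 mm
Step 2 — daily crop ET (ETc = ET0*Kc):
  ETc = 3.065 * 0.6422 = 1.96834 mm/day
Step 3 — irrigation interval (SMD/ETc):
  interval = 33.9400 / 1.96834 = 17.24 days
Therefore the irrigation interval = 17.24 days.


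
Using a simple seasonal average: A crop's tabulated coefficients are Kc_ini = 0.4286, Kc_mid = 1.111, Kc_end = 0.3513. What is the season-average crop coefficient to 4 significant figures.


Approach: apply a simple seasonal average, Kc_avg = (Kc_ini + Kc_mid + Kc_end)/3.
Kc_avg = (0.4286 + 1.111 + 0.3513)/3 = 0.6303
Therefore the season-average crop coefficient = 0.6303.


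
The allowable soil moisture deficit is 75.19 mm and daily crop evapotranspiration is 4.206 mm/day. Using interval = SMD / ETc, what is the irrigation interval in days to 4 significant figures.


interval = 75.19 / 4.206 = 17.88 days
Therefore the irrigation interval = 17.88 days.


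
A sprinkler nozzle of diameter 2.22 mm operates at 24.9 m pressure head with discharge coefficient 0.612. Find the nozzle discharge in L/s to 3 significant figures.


Approach: apply the orifice equation, Q = Cd*A*sqrt(2*g*h), A = pi*(d/2)^2.
A = pi*(2.22e-3/2)^2 = 3.8708e-06 m^2
Q = 0.612 * 3.8708e-06 * sqrt(2*9.81*24.9) * 1000 = 0.0524 L/s
Therefore the nozzle discharge = 0.0524 L/s.


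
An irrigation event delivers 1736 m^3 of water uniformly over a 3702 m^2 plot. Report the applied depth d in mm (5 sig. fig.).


Approach: apply depth from volume over area, d = (V/A)*1000.
d = (1736 / 3702) * 1000 = 468.94 mm
Therefore the applied depth d = 468.94 mm.


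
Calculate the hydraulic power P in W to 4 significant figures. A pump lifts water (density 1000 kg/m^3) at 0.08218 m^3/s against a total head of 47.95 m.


Approach: apply the hydraulic power relation, P = rho*g*Q*H.
P = 1000 * 9.81 * 0.08218 * 47.95 = 38660 W
Therefore the hydraulic power P = 38660 W.


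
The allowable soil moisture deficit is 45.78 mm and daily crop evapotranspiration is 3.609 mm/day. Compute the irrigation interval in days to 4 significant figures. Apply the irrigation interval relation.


Approach: apply the irrigation interval relation, interval = SMD / ETc.
interval = 45.78 / 3.609 = 12.68 days
Therefore the irrigation interval = 12.68 days.


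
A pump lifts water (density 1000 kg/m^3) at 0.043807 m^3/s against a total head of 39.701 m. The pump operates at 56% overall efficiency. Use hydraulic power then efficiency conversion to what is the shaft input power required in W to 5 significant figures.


Approach: apply hydraulic power then efficiency conversion, P = rho*g*Q*H; P_in = P/eta.
Step 1 — hydraulic power (P = rho*g*Q*H):
  P = 1000 * 9.81 * 0.043807 * 39.701 = 17061.37 W
Step 2 — input power: P_in = P/eta = 17061.37 / 0.56 = 30467 W
Therefore the shaft input power required = 30467 W.


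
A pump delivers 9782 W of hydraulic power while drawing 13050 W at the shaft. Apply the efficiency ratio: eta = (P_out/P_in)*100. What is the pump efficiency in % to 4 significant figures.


eta = (9782 / 13050) * 100 = 74.96 %
Therefore the pump efficiency = 74.96 %.


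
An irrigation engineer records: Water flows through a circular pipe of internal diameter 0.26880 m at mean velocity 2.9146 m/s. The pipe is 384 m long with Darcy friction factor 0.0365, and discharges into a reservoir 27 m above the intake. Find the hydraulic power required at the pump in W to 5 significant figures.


Approach: apply continuity + Darcy-Weisbach + hydraulic power, Q = A*v; hf = f*(L/D)*(v^2/(2g)); H = static + hf; P = rho*g*Q*H.
Step 1 — flow rate (continuity, Q = A*v):
  A = pi*(0.26880/2)^2 = 0.05674772 m^2
  Q = 0.05674772 * 2.9146 = 0.1653969 m^3/s
Step 2 — friction head loss (Darcy-Weisbach):
  hf = 0.0365 * (384/0.26880) * (2.9146^2 / (2*9.81))
  hf = 22.57635 m
Step 3 — total head: H = 27 + 22.57635 = 49.57635 m
Step 4 — hydraulic power (P = rho*g*Q*H):
  P = 1000 * 9.81 * 0.1653969 * 49.57635 = 80440 W
Therefore the hydraulic power required at the pump = 80440 W.
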